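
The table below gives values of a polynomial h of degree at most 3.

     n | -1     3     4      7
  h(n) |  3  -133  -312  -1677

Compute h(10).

-4914

Using the Lagrange interpolation formula with nodes -1, 3, 4, 7:
  L_0(n) = (n - 3)(n - 4)(n - 7) / -160
  L_1(n) = (n + 1)(n - 4)(n - 7) / 16
  L_2(n) = (n + 1)(n - 3)(n - 7) / -15
  L_3(n) = (n + 1)(n - 3)(n - 4) / 96
Then h(n) = 3·L_0(n) - 133·L_1(n) - 312·L_2(n) - 1677·L_3(n).
Expanding and collecting terms gives h(n) = -5n^3 + n^2 - n - 4.
Evaluating at n = 10: h(10) = -4914.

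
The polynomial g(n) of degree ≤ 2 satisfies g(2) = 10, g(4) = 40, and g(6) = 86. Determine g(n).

g(n) = 2n^2 + 3n - 4

Write g(n) = an^2 + bn + c. Substituting each data point gives a linear system:
  4a + 2b + c = 10
  16a + 4b + c = 40
  36a + 6b + c = 86
Solving the system yields a = 2, b = 3, c = -4.
So g(n) = 2n^2 + 3n - 4.
Check: g(4) = 40. ✓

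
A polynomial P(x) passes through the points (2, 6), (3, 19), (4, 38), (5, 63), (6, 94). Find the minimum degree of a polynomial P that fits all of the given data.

2

Forward differences of the values at x = 2, 3, 4, 5, 6:
  P  : 6  19  38  63  94
  Δ  : 13  19  25  31
  Δ^2: 6  6  6
  Δ^3: 0  0
  Δ^4: 0
The second differences are constant (6) and nonzero, while all higher differences vanish, so the minimal degree is 2.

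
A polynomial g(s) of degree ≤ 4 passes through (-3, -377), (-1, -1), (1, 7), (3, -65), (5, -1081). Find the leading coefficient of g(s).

-3

Write g(s) = as^4 + bs^3 + cs^2 + ds + e. Substituting each data point gives a linear system:
  81a - 27b + 9c - 3d + e = -377
  a - b + c - d + e = -1
  a + b + c + d + e = 7
  81a + 27b + 9c + 3d + e = -65
  625a + 125b + 25c + 5d + e = -1081
Solving the system yields a = -3, b = 6, c = 2, d = -2, e = 4.
So g(s) = -3s^4 + 6s^3 + 2s^2 - 2s + 4.
The leading coefficient is -3.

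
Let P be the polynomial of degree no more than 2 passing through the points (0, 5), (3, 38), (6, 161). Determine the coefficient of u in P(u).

-4

Write P(u) = au^2 + bu + c. Substituting each data point gives a linear system:
  c = 5
  9a + 3b + c = 38
  36a + 6b + c = 161
Solving the system yields a = 5, b = -4, c = 5.
So P(u) = 5u^2 - 4u + 5.
The coefficient of u is -4.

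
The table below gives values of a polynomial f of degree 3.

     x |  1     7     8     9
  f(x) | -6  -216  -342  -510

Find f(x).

f(x) = -x^3 + 3x^2 - 2x - 6

Write f(x) = ax^3 + bx^2 + cx + d. Substituting each data point gives a linear system:
  a + b + c + d = -6
  343a + 49b + 7c + d = -216
  512a + 64b + 8c + d = -342
  729a + 81b + 9c + d = -510
Solving the system yields a = -1, b = 3, c = -2, d = -6.
So f(x) = -x^3 + 3x^2 - 2x - 6.
Check: f(1) = -6. ✓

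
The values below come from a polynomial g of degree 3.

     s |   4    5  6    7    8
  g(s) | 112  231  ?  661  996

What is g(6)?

The 4 known points determine the degree-3 polynomial uniquely.
Write g(s) = as^3 + bs^2 + cs + d. Substituting each data point gives a linear system:
  64a + 16b + 4c + d = 112
  125a + 25b + 5c + d = 231
  343a + 49b + 7c + d = 661
  512a + 64b + 8c + d = 996
Solving the system yields a = 2, b = 0, c = -3, d = -4.
So g(s) = 2s^3 - 3s - 4.
Then g(6) = 410.

410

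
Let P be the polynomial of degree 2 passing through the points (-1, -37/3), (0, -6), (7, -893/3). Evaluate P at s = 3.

-59

Using the Lagrange interpolation formula with nodes -1, 0, 7:
  L_0(s) = s(s - 7) / 8
  L_1(s) = (s + 1)(s - 7) / -7
  L_2(s) = (s + 1)s / 56
Then P(s) = -37/3·L_0(s) - 6·L_1(s) - 893/3·L_2(s).
Expanding and collecting terms gives P(s) = -6s² + (1/3)s - 6.
Evaluating at s = 3: P(3) = -59.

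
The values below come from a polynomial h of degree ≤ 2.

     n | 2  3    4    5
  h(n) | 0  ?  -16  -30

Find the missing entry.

-6

On equispaced nodes a degree-2 polynomial has vanishing third forward difference, so
  - h(2) + 3·h(3) - 3·h(4) + h(5) = 0.
Substituting the known values and solving for h(3):
  3·h(3) = -18
  h(3) = -6.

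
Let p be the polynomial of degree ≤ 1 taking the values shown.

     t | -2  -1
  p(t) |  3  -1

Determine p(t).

p(t) = -4t - 5

Write p(t) = at + b. Substituting each data point gives a linear system:
  -2a + b = 3
  -a + b = -1
Solving the system yields a = -4, b = -5.
So p(t) = -4t - 5.
Check: p(-2) = 3. ✓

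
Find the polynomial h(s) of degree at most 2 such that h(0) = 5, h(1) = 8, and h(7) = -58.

h(s) = -2s^2 + 5s + 5

Write h(s) = as^2 + bs + c. Substituting each data point gives a linear system:
  c = 5
  a + b + c = 8
  49a + 7b + c = -58
Solving the system yields a = -2, b = 5, c = 5.
So h(s) = -2s^2 + 5s + 5.
Check: h(1) = 8. ✓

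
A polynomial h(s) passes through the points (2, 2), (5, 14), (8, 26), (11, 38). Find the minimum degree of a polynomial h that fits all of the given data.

Forward differences of the values at s = 2, 5, 8, 11:
  h  : 2  14  26  38
  Δ  : 12  12  12
  Δ^2: 0  0
  Δ^3: 0
The first differences are constant (12) and nonzero, while all higher differences vanish, so the minimal degree is 1.

1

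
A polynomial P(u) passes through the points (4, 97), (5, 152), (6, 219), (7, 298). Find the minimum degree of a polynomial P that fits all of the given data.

Forward differences of the values at u = 4, 5, 6, 7:
  P  : 97  152  219  298
  Δ  : 55  67  79
  Δ^2: 12  12
  Δ^3: 0
The second differences are constant (12) and nonzero, while all higher differences vanish, so the minimal degree is 2.

2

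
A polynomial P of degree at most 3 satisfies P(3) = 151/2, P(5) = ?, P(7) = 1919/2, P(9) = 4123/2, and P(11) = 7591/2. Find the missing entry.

691/2

The 4 known points determine the degree-3 polynomial uniquely.
Write P(s) = as^3 + bs^2 + cs + d. Substituting each data point gives a linear system:
  27a + 9b + 3c + d = 151/2
  343a + 49b + 7c + d = 1919/2
  729a + 81b + 9c + d = 4123/2
  1331a + 121b + 11c + d = 7591/2
Solving the system yields a = 3, b = -2, c = 4, d = 1/2.
So P(s) = 3s^3 - 2s^2 + 4s + 1/2.
Then P(5) = 691/2.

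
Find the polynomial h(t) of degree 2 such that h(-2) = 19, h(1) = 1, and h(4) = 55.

h(t) = 4t^2 - 2t - 1

Using the Lagrange interpolation formula with nodes -2, 1, 4:
  L_0(t) = (t - 1)(t - 4) / 18
  L_1(t) = (t + 2)(t - 4) / -9
  L_2(t) = (t + 2)(t - 1) / 18
Then h(t) = 19·L_0(t) + 1·L_1(t) + 55·L_2(t).
Expanding and collecting terms gives h(t) = 4t² - 2t - 1.
Check: h(1) = 1. ✓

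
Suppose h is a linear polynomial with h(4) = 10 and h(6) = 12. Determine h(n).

h(n) = n + 6

Write h(n) = an + b. Substituting each data point gives a linear system:
  4a + b = 10
  6a + b = 12
Solving the system yields a = 1, b = 6.
So h(n) = n + 6.
Check: h(4) = 10. ✓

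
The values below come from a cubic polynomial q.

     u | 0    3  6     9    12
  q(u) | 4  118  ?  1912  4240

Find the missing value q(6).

On equispaced nodes a degree-3 polynomial has vanishing fourth forward difference, so
  q(0) - 4·q(3) + 6·q(6) - 4·q(9) + q(12) = 0.
Substituting the known values and solving for q(6):
  6·q(6) = 3876
  q(6) = 646.

646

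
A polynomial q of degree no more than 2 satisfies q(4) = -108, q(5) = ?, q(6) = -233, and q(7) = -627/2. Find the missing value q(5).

-329/2

On equispaced nodes a degree-2 polynomial has vanishing third forward difference, so
  - q(4) + 3·q(5) - 3·q(6) + q(7) = 0.
Substituting the known values and solving for q(5):
  3·q(5) = -987/2
  q(5) = -329/2.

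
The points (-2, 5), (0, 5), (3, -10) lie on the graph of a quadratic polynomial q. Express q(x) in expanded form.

q(x) = -x^2 - 2x + 5

Write q(x) = ax^2 + bx + c. Substituting each data point gives a linear system:
  4a - 2b + c = 5
  c = 5
  9a + 3b + c = -10
Solving the system yields a = -1, b = -2, c = 5.
So q(x) = -x^2 - 2x + 5.
Check: q(0) = 5. ✓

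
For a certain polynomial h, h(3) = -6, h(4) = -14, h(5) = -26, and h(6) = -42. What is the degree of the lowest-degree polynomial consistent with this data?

2

Forward differences of the values at n = 3, 4, 5, 6:
  h  : -6  -14  -26  -42
  Δ  : -8  -12  -16
  Δ^2: -4  -4
  Δ^3: 0
The second differences are constant (-4) and nonzero, while all higher differences vanish, so the minimal degree is 2.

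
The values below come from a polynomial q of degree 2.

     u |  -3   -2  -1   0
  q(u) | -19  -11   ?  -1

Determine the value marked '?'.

-5

The 3 known points determine the degree-2 polynomial uniquely.
Write q(u) = au^2 + bu + c. Substituting each data point gives a linear system:
  9a - 3b + c = -19
  4a - 2b + c = -11
  c = -1
Solving the system yields a = -1, b = 3, c = -1.
So q(u) = -u^2 + 3u - 1.
Then q(-1) = -5.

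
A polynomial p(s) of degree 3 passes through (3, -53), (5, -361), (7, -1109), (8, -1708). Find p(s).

Using the Lagrange interpolation formula with nodes 3, 5, 7, 8:
  L_0(s) = (s - 5)(s - 7)(s - 8) / -40
  L_1(s) = (s - 3)(s - 7)(s - 8) / 12
  L_2(s) = (s - 3)(s - 5)(s - 8) / -8
  L_3(s) = (s - 3)(s - 5)(s - 7) / 15
Then p(s) = -53·L_0(s) - 361·L_1(s) - 1109·L_2(s) - 1708·L_3(s).
Expanding and collecting terms gives p(s) = -4s^3 + 5s^2 + 2s + 4.
Check: p(7) = -1109. ✓

p(s) = -4s^3 + 5s^2 + 2s + 4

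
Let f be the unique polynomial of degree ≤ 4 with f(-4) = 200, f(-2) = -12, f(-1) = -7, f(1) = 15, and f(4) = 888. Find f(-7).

3143

Write f(s) = as^4 + bs^3 + cs^2 + ds + e. Substituting each data point gives a linear system:
  256a - 64b + 16c - 4d + e = 200
  16a - 8b + 4c - 2d + e = -12
  a - b + c - d + e = -7
  a + b + c + d + e = 15
  256a + 64b + 16c + 4d + e = 888
Solving the system yields a = 2, b = 5, c = 2, d = 6, e = 0.
So f(s) = 2s⁴ + 5s³ + 2s² + 6s.
Then f(-7) = 3143.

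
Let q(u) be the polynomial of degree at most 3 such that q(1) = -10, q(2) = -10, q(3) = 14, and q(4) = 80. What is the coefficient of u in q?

-3

Write q(u) = au^3 + bu^2 + cu + d. Substituting each data point gives a linear system:
  a + b + c + d = -10
  8a + 4b + 2c + d = -10
  27a + 9b + 3c + d = 14
  64a + 16b + 4c + d = 80
Solving the system yields a = 3, b = -6, c = -3, d = -4.
So q(u) = 3u^3 - 6u^2 - 3u - 4.
The coefficient of u is -3.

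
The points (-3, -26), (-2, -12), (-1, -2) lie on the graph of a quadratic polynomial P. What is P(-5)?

-66

Using the Lagrange interpolation formula with nodes -3, -2, -1:
  L_0(s) = (s + 2)(s + 1) / 2
  L_1(s) = (s + 3)(s + 1) / -1
  L_2(s) = (s + 3)(s + 2) / 2
Then P(s) = -26·L_0(s) - 12·L_1(s) - 2·L_2(s).
Expanding and collecting terms gives P(s) = -2s^2 + 4s + 4.
Evaluating at s = -5: P(-5) = -66.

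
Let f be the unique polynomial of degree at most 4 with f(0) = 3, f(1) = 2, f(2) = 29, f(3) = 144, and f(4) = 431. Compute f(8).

5819

Using the Lagrange interpolation formula with nodes 0, 1, 2, 3, 4:
  L_0(s) = (s - 1)(s - 2)(s - 3)(s - 4) / 24
  L_1(s) = s(s - 2)(s - 3)(s - 4) / -6
  L_2(s) = s(s - 1)(s - 3)(s - 4) / 4
  L_3(s) = s(s - 1)(s - 2)(s - 4) / -6
  L_4(s) = s(s - 1)(s - 2)(s - 3) / 24
Then f(s) = 3·L_0(s) + 2·L_1(s) + 29·L_2(s) + 144·L_3(s) + 431·L_4(s).
Expanding and collecting terms gives f(s) = s^4 + 4s^3 - 5s^2 - s + 3.
Evaluating at s = 8: f(8) = 5819.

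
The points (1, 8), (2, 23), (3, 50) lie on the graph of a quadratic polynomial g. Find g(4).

Using the Lagrange interpolation formula with nodes 1, 2, 3:
  L_0(n) = (n - 2)(n - 3) / 2
  L_1(n) = (n - 1)(n - 3) / -1
  L_2(n) = (n - 1)(n - 2) / 2
Then g(n) = 8·L_0(n) + 23·L_1(n) + 50·L_2(n).
Expanding and collecting terms gives g(n) = 6n^2 - 3n + 5.
Evaluating at n = 4: g(4) = 89.

89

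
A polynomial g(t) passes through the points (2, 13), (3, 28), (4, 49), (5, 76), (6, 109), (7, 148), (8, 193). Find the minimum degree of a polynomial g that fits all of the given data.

2

Forward differences of the values at t = 2, 3, 4, 5, 6, 7, 8:
  g  : 13  28  49  76  109  148  193
  Δ  : 15  21  27  33  39  45
  Δ^2: 6  6  6  6  6
  Δ^3: 0  0  0  0
  Δ^4: 0  0  0
  Δ^5: 0  0
  Δ^6: 0
The second differences are constant (6) and nonzero, while all higher differences vanish, so the minimal degree is 2.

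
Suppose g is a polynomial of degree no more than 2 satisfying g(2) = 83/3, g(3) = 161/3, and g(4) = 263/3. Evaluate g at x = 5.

389/3

Using the Lagrange interpolation formula with nodes 2, 3, 4:
  L_0(x) = (x - 3)(x - 4) / 2
  L_1(x) = (x - 2)(x - 4) / -1
  L_2(x) = (x - 2)(x - 3) / 2
Then g(x) = 83/3·L_0(x) + 161/3·L_1(x) + 263/3·L_2(x).
Expanding and collecting terms gives g(x) = 4x² + 6x - 1/3.
Evaluating at x = 5: g(5) = 389/3.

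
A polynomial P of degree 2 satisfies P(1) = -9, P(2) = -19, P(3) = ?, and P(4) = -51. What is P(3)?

-33

The 3 known points determine the degree-2 polynomial uniquely.
Write P(x) = ax^2 + bx + c. Substituting each data point gives a linear system:
  a + b + c = -9
  4a + 2b + c = -19
  16a + 4b + c = -51
Solving the system yields a = -2, b = -4, c = -3.
So P(x) = -2x² - 4x - 3.
Then P(3) = -33.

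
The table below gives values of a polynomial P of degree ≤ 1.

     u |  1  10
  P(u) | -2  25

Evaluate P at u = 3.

4

Using the Lagrange interpolation formula with nodes 1, 10:
  L_0(u) = (u - 10) / -9
  L_1(u) = (u - 1) / 9
Then P(u) = -2·L_0(u) + 25·L_1(u).
Expanding and collecting terms gives P(u) = 3u - 5.
Evaluating at u = 3: P(3) = 4.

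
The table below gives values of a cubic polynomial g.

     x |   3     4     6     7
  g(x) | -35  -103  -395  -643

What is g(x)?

g(x) = -2x^3 + 6x + 1

Write g(x) = ax^3 + bx^2 + cx + d. Substituting each data point gives a linear system:
  27a + 9b + 3c + d = -35
  64a + 16b + 4c + d = -103
  216a + 36b + 6c + d = -395
  343a + 49b + 7c + d = -643
Solving the system yields a = -2, b = 0, c = 6, d = 1.
So g(x) = -2x^3 + 6x + 1.
Check: g(6) = -395. ✓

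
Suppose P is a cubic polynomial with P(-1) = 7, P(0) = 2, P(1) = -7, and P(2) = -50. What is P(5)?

-683

Using the Lagrange interpolation formula with nodes -1, 0, 1, 2:
  L_0(s) = s(s - 1)(s - 2) / -6
  L_1(s) = (s + 1)(s - 1)(s - 2) / 2
  L_2(s) = (s + 1)s(s - 2) / -2
  L_3(s) = (s + 1)s(s - 1) / 6
Then P(s) = 7·L_0(s) + 2·L_1(s) - 7·L_2(s) - 50·L_3(s).
Expanding and collecting terms gives P(s) = -5s^3 - 2s^2 - 2s + 2.
Evaluating at s = 5: P(5) = -683.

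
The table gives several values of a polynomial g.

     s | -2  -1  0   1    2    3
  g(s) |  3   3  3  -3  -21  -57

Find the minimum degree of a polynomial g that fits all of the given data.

Forward differences of the values at s = -2, -1, 0, 1, 2, 3:
  g  : 3  3  3  -3  -21  -57
  Δ  : 0  0  -6  -18  -36
  Δ^2: 0  -6  -12  -18
  Δ^3: -6  -6  -6
  Δ^4: 0  0
  Δ^5: 0
The third differences are constant (-6) and nonzero, while all higher differences vanish, so the minimal degree is 3.

3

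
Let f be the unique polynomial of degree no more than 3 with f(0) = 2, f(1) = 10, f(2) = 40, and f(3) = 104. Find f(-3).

Forward differences of the values at x = 0, 1, 2, 3:
  f  : 2  10  40  104
  Δ  : 8  30  64
  Δ^2: 22  34
  Δ^3: 12
The third differences are constant, confirming degree 3.
Interpolating (Newton forward form) and evaluating at x = -3 gives f(-3) = -10.

-10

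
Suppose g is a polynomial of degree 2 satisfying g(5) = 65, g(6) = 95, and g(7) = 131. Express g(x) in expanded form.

g(x) = 3x^2 - 3x + 5

Write g(x) = ax^2 + bx + c. Substituting each data point gives a linear system:
  25a + 5b + c = 65
  36a + 6b + c = 95
  49a + 7b + c = 131
Solving the system yields a = 3, b = -3, c = 5.
So g(x) = 3x^2 - 3x + 5.
Check: g(7) = 131. ✓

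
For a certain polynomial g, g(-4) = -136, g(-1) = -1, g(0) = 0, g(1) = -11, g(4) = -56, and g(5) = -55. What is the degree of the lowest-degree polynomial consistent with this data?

Divided differences on the nodes -4, -1, 0, 1, 4, 5:
  order 0: -136  -1  0  -11  -56  -55
  order 1: 45  1  -11  -15  1
  order 2: -11  -6  -1  4
  order 3: 1  1  1
  order 4: 0  0
  order 5: 0
The order-3 divided differences are all 1 (nonzero) and every higher order vanishes, so the data lies on a polynomial of degree exactly 3.

3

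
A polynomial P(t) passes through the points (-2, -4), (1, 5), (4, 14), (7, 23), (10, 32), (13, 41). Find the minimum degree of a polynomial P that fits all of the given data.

Forward differences of the values at t = -2, 1, 4, 7, 10, 13:
  P  : -4  5  14  23  32  41
  Δ  : 9  9  9  9  9
  Δ^2: 0  0  0  0
  Δ^3: 0  0  0
  Δ^4: 0  0
  Δ^5: 0
The first differences are constant (9) and nonzero, while all higher differences vanish, so the minimal degree is 1.

1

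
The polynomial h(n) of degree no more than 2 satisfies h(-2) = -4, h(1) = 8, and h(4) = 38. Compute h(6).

68

Using the Lagrange interpolation formula with nodes -2, 1, 4:
  L_0(n) = (n - 1)(n - 4) / 18
  L_1(n) = (n + 2)(n - 4) / -9
  L_2(n) = (n + 2)(n - 1) / 18
Then h(n) = -4·L_0(n) + 8·L_1(n) + 38·L_2(n).
Expanding and collecting terms gives h(n) = n^2 + 5n + 2.
Evaluating at n = 6: h(6) = 68.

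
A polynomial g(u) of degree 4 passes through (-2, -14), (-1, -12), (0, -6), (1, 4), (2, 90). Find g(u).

Write g(u) = au^4 + bu^3 + cu^2 + du + e. Substituting each data point gives a linear system:
  16a - 8b + 4c - 2d + e = -14
  a - b + c - d + e = -12
  e = -6
  a + b + c + d + e = 4
  16a + 8b + 4c + 2d + e = 90
Solving the system yields a = 3, b = 6, c = -1, d = 2, e = -6.
So g(u) = 3u^4 + 6u^3 - u^2 + 2u - 6.
Check: g(-1) = -12. ✓

g(u) = 3u^4 + 6u^3 - u^2 + 2u - 6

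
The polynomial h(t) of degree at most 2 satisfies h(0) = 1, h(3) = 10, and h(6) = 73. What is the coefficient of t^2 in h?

3

Write h(t) = at^2 + bt + c. Substituting each data point gives a linear system:
  c = 1
  9a + 3b + c = 10
  36a + 6b + c = 73
Solving the system yields a = 3, b = -6, c = 1.
So h(t) = 3t² - 6t + 1.
The leading coefficient is 3.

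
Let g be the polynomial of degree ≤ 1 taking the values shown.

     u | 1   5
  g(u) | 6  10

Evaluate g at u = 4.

Write g(u) = au + b. Substituting each data point gives a linear system:
  a + b = 6
  5a + b = 10
Solving the system yields a = 1, b = 5.
So g(u) = u + 5.
Then g(4) = 9.

9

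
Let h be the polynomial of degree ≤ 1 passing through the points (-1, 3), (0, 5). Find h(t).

Using the Lagrange interpolation formula with nodes -1, 0:
  L_0(t) = t / -1
  L_1(t) = (t + 1) / 1
Then h(t) = 3·L_0(t) + 5·L_1(t).
Expanding and collecting terms gives h(t) = 2t + 5.
Check: h(0) = 5. ✓

h(t) = 2t + 5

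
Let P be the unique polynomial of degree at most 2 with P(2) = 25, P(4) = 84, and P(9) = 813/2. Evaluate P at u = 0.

Write P(u) = au^2 + bu + c. Substituting each data point gives a linear system:
  4a + 2b + c = 25
  16a + 4b + c = 84
  81a + 9b + c = 813/2
Solving the system yields a = 5, b = -1/2, c = 6.
So P(u) = 5u^2 - (1/2)u + 6.
Then P(0) = 6.

6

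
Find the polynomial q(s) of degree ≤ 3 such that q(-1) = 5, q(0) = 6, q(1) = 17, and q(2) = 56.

Using the Lagrange interpolation formula with nodes -1, 0, 1, 2:
  L_0(s) = s(s - 1)(s - 2) / -6
  L_1(s) = (s + 1)(s - 1)(s - 2) / 2
  L_2(s) = (s + 1)s(s - 2) / -2
  L_3(s) = (s + 1)s(s - 1) / 6
Then q(s) = 5·L_0(s) + 6·L_1(s) + 17·L_2(s) + 56·L_3(s).
Expanding and collecting terms gives q(s) = 3s^3 + 5s^2 + 3s + 6.
Check: q(2) = 56. ✓

q(s) = 3s^3 + 5s^2 + 3s + 6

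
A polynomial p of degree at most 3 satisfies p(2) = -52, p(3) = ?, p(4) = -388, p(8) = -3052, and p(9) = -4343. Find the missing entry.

The 4 known points determine the degree-3 polynomial uniquely.
Write p(t) = at^3 + bt^2 + ct + d. Substituting each data point gives a linear system:
  8a + 4b + 2c + d = -52
  64a + 16b + 4c + d = -388
  512a + 64b + 8c + d = -3052
  729a + 81b + 9c + d = -4343
Solving the system yields a = -6, b = 1, c = -6, d = 4.
So p(t) = -6t^3 + t^2 - 6t + 4.
Then p(3) = -167.

-167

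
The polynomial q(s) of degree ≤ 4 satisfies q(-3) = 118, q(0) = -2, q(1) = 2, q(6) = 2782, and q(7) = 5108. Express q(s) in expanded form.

Write q(s) = as^4 + bs^3 + cs^2 + ds + e. Substituting each data point gives a linear system:
  81a - 27b + 9c - 3d + e = 118
  e = -2
  a + b + c + d + e = 2
  1296a + 216b + 36c + 6d + e = 2782
  2401a + 343b + 49c + 7d + e = 5108
Solving the system yields a = 2, b = 1, c = -1, d = 2, e = -2.
So q(s) = 2s^4 + s^3 - s^2 + 2s - 2.
Check: q(1) = 2. ✓

q(s) = 2s^4 + s^3 - s^2 + 2s - 2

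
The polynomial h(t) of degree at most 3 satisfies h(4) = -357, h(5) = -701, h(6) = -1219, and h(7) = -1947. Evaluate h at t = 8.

Using the Lagrange interpolation formula with nodes 4, 5, 6, 7:
  L_0(t) = (t - 5)(t - 6)(t - 7) / -6
  L_1(t) = (t - 4)(t - 6)(t - 7) / 2
  L_2(t) = (t - 4)(t - 5)(t - 7) / -2
  L_3(t) = (t - 4)(t - 5)(t - 6) / 6
Then h(t) = -357·L_0(t) - 701·L_1(t) - 1219·L_2(t) - 1947·L_3(t).
Expanding and collecting terms gives h(t) = -6t^3 + 3t^2 - 5t - 1.
Evaluating at t = 8: h(8) = -2921.

-2921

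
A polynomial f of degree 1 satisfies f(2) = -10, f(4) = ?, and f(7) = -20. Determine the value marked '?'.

The 2 known points determine the degree-1 polynomial uniquely.
Write f(n) = an + b. Substituting each data point gives a linear system:
  2a + b = -10
  7a + b = -20
Solving the system yields a = -2, b = -6.
So f(n) = -2n - 6.
Then f(4) = -14.

-14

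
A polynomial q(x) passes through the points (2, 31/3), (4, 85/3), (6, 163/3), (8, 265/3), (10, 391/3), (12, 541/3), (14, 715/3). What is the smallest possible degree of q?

2

Forward differences of the values at x = 2, 4, 6, 8, 10, 12, 14:
  q  : 31/3  85/3  163/3  265/3  391/3  541/3  715/3
  Δ  : 18  26  34  42  50  58
  Δ^2: 8  8  8  8  8
  Δ^3: 0  0  0  0
  Δ^4: 0  0  0
  Δ^5: 0  0
  Δ^6: 0
The second differences are constant (8) and nonzero, while all higher differences vanish, so the minimal degree is 2.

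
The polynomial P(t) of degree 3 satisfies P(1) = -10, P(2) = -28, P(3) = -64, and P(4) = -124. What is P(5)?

Using the Lagrange interpolation formula with nodes 1, 2, 3, 4:
  L_0(t) = (t - 2)(t - 3)(t - 4) / -6
  L_1(t) = (t - 1)(t - 3)(t - 4) / 2
  L_2(t) = (t - 1)(t - 2)(t - 4) / -2
  L_3(t) = (t - 1)(t - 2)(t - 3) / 6
Then P(t) = -10·L_0(t) - 28·L_1(t) - 64·L_2(t) - 124·L_3(t).
Expanding and collecting terms gives P(t) = -t^3 - 3t^2 - 2t - 4.
Evaluating at t = 5: P(5) = -214.

-214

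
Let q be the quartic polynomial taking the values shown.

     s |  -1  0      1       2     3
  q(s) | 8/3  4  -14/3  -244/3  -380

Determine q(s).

Write q(s) = as^4 + bs^3 + cs^2 + ds + e. Substituting each data point gives a linear system:
  a - b + c - d + e = 8/3
  e = 4
  a + b + c + d + e = -14/3
  16a + 8b + 4c + 2d + e = -244/3
  81a + 27b + 9c + 3d + e = -380
Solving the system yields a = -4, b = -5/3, c = -1, d = -2, e = 4.
So q(s) = -4s^4 - (5/3)s^3 - s^2 - 2s + 4.
Check: q(1) = -14/3. ✓

q(s) = -4s^4 - (5/3)s^3 - s^2 - 2s + 4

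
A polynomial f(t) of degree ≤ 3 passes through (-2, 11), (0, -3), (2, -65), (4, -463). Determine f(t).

Write f(t) = at^3 + bt^2 + ct + d. Substituting each data point gives a linear system:
  -8a + 4b - 2c + d = 11
  d = -3
  8a + 4b + 2c + d = -65
  64a + 16b + 4c + d = -463
Solving the system yields a = -6, b = -6, c = 5, d = -3.
So f(t) = -6t^3 - 6t^2 + 5t - 3.
Check: f(-2) = 11. ✓

f(t) = -6t^3 - 6t^2 + 5t - 3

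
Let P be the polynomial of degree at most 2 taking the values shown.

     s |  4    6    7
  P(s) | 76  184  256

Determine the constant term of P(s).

Write P(s) = as^2 + bs + c. Substituting each data point gives a linear system:
  16a + 4b + c = 76
  36a + 6b + c = 184
  49a + 7b + c = 256
Solving the system yields a = 6, b = -6, c = 4.
So P(s) = 6s^2 - 6s + 4.
The constant term is 4.

4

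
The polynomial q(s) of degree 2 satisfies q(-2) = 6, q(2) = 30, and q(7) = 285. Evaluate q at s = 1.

9

Using the Lagrange interpolation formula with nodes -2, 2, 7:
  L_0(s) = (s - 2)(s - 7) / 36
  L_1(s) = (s + 2)(s - 7) / -20
  L_2(s) = (s + 2)(s - 2) / 45
Then q(s) = 6·L_0(s) + 30·L_1(s) + 285·L_2(s).
Expanding and collecting terms gives q(s) = 5s^2 + 6s - 2.
Evaluating at s = 1: q(1) = 9.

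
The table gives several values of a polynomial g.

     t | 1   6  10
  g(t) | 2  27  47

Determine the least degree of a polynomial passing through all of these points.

1

Divided differences on the nodes 1, 6, 10:
  order 0: 2  27  47
  order 1: 5  5
  order 2: 0
The order-1 divided differences are all 5 (nonzero) and every higher order vanishes, so the data lies on a polynomial of degree exactly 1.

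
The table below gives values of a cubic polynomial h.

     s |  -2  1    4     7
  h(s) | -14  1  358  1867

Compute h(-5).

-497

Write h(s) = as^3 + bs^2 + cs + d. Substituting each data point gives a linear system:
  -8a + 4b - 2c + d = -14
  a + b + c + d = 1
  64a + 16b + 4c + d = 358
  343a + 49b + 7c + d = 1867
Solving the system yields a = 5, b = 4, c = -6, d = -2.
So h(s) = 5s^3 + 4s^2 - 6s - 2.
Then h(-5) = -497.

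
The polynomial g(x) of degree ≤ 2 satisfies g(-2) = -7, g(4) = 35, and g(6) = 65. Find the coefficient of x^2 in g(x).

Write g(x) = ax^2 + bx + c. Substituting each data point gives a linear system:
  4a - 2b + c = -7
  16a + 4b + c = 35
  36a + 6b + c = 65
Solving the system yields a = 1, b = 5, c = -1.
So g(x) = x^2 + 5x - 1.
The leading coefficient is 1.

1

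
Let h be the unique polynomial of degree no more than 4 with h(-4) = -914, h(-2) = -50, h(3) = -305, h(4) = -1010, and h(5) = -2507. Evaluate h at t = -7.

Write h(t) = at^4 + bt^3 + ct^2 + dt + e. Substituting each data point gives a linear system:
  256a - 64b + 16c - 4d + e = -914
  16a - 8b + 4c - 2d + e = -50
  81a + 27b + 9c + 3d + e = -305
  256a + 64b + 16c + 4d + e = -1010
  625a + 125b + 25c + 5d + e = -2507
Solving the system yields a = -4, b = -1, c = 4, d = 4, e = -2.
So h(t) = -4t^4 - t^3 + 4t^2 + 4t - 2.
Then h(-7) = -9095.

-9095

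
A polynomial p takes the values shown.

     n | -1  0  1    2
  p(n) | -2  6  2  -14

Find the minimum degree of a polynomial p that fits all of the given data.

2

Forward differences of the values at n = -1, 0, 1, 2:
  p  : -2  6  2  -14
  Δ  : 8  -4  -16
  Δ^2: -12  -12
  Δ^3: 0
The second differences are constant (-12) and nonzero, while all higher differences vanish, so the minimal degree is 2.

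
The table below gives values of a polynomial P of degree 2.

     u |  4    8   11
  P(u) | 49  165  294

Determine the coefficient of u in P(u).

5

Write P(u) = au^2 + bu + c. Substituting each data point gives a linear system:
  16a + 4b + c = 49
  64a + 8b + c = 165
  121a + 11b + c = 294
Solving the system yields a = 2, b = 5, c = -3.
So P(u) = 2u^2 + 5u - 3.
The coefficient of u is 5.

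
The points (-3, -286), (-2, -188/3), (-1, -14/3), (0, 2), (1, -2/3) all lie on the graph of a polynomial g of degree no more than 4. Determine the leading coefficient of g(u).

Write g(u) = au^4 + bu^3 + cu^2 + du + e. Substituting each data point gives a linear system:
  81a - 27b + 9c - 3d + e = -286
  16a - 8b + 4c - 2d + e = -188/3
  a - b + c - d + e = -14/3
  e = 2
  a + b + c + d + e = -2/3
Solving the system yields a = -3, b = 1, c = -5/3, d = 1, e = 2.
So g(u) = -3u^4 + u^3 - (5/3)u^2 + u + 2.
The leading coefficient is -3.

-3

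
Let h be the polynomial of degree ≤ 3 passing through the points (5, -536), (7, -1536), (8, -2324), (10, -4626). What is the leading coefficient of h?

Write h(n) = an^3 + bn^2 + cn + d. Substituting each data point gives a linear system:
  125a + 25b + 5c + d = -536
  343a + 49b + 7c + d = -1536
  512a + 64b + 8c + d = -2324
  1000a + 100b + 10c + d = -4626
Solving the system yields a = -5, b = 4, c = -3, d = 4.
So h(n) = -5n^3 + 4n^2 - 3n + 4.
The leading coefficient is -5.

-5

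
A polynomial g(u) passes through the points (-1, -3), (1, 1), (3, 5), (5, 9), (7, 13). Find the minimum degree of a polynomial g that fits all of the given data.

1

Forward differences of the values at u = -1, 1, 3, 5, 7:
  g  : -3  1  5  9  13
  Δ  : 4  4  4  4
  Δ^2: 0  0  0
  Δ^3: 0  0
  Δ^4: 0
The first differences are constant (4) and nonzero, while all higher differences vanish, so the minimal degree is 1.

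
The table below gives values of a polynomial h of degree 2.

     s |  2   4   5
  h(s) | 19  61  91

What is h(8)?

Using the Lagrange interpolation formula with nodes 2, 4, 5:
  L_0(s) = (s - 4)(s - 5) / 6
  L_1(s) = (s - 2)(s - 5) / -2
  L_2(s) = (s - 2)(s - 4) / 3
Then h(s) = 19·L_0(s) + 61·L_1(s) + 91·L_2(s).
Expanding and collecting terms gives h(s) = 3s² + 3s + 1.
Evaluating at s = 8: h(8) = 217.

217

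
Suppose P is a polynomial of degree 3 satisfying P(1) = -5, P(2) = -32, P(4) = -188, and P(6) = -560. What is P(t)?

Write P(t) = at^3 + bt^2 + ct + d. Substituting each data point gives a linear system:
  a + b + c + d = -5
  8a + 4b + 2c + d = -32
  64a + 16b + 4c + d = -188
  216a + 36b + 6c + d = -560
Solving the system yields a = -2, b = -3, c = -4, d = 4.
So P(t) = -2t^3 - 3t^2 - 4t + 4.
Check: P(6) = -560. ✓

P(t) = -2t^3 - 3t^2 - 4t + 4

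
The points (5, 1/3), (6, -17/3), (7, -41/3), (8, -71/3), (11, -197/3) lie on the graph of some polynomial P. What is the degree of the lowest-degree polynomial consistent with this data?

Divided differences on the nodes 5, 6, 7, 8, 11:
  order 0: 1/3  -17/3  -41/3  -71/3  -197/3
  order 1: -6  -8  -10  -14
  order 2: -1  -1  -1
  order 3: 0  0
  order 4: 0
The order-2 divided differences are all -1 (nonzero) and every higher order vanishes, so the data lies on a polynomial of degree exactly 2.

2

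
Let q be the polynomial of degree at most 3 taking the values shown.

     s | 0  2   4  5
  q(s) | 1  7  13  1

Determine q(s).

Write q(s) = as^3 + bs^2 + cs + d. Substituting each data point gives a linear system:
  d = 1
  8a + 4b + 2c + d = 7
  64a + 16b + 4c + d = 13
  125a + 25b + 5c + d = 1
Solving the system yields a = -1, b = 6, c = -5, d = 1.
So q(s) = -s^3 + 6s^2 - 5s + 1.
Check: q(4) = 13. ✓

q(s) = -s^3 + 6s^2 - 5s + 1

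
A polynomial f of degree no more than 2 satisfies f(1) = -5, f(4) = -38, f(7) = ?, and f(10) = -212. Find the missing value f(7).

-107

The 3 known points determine the degree-2 polynomial uniquely.
Write f(x) = ax^2 + bx + c. Substituting each data point gives a linear system:
  a + b + c = -5
  16a + 4b + c = -38
  100a + 10b + c = -212
Solving the system yields a = -2, b = -1, c = -2.
So f(x) = -2x^2 - x - 2.
Then f(7) = -107.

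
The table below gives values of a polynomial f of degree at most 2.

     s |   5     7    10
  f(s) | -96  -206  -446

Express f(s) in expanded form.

Using the Lagrange interpolation formula with nodes 5, 7, 10:
  L_0(s) = (s - 7)(s - 10) / 10
  L_1(s) = (s - 5)(s - 10) / -6
  L_2(s) = (s - 5)(s - 7) / 15
Then f(s) = -96·L_0(s) - 206·L_1(s) - 446·L_2(s).
Expanding and collecting terms gives f(s) = -5s^2 + 5s + 4.
Check: f(10) = -446. ✓

f(s) = -5s^2 + 5s + 4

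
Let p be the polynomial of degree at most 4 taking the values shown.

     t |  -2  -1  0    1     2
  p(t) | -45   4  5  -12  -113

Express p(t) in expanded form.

p(t) = -4t^4 - 3t^3 - 5t^2 - 5t + 5

Write p(t) = at^4 + bt^3 + ct^2 + dt + e. Substituting each data point gives a linear system:
  16a - 8b + 4c - 2d + e = -45
  a - b + c - d + e = 4
  e = 5
  a + b + c + d + e = -12
  16a + 8b + 4c + 2d + e = -113
Solving the system yields a = -4, b = -3, c = -5, d = -5, e = 5.
So p(t) = -4t⁴ - 3t³ - 5t² - 5t + 5.
Check: p(2) = -113. ✓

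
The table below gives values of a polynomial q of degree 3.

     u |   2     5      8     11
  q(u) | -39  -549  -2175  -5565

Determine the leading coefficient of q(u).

-4

Write q(u) = au^3 + bu^2 + cu + d. Substituting each data point gives a linear system:
  8a + 4b + 2c + d = -39
  125a + 25b + 5c + d = -549
  512a + 64b + 8c + d = -2175
  1331a + 121b + 11c + d = -5565
Solving the system yields a = -4, b = -2, c = 0, d = 1.
So q(u) = -4u^3 - 2u^2 + 1.
The leading coefficient is -4.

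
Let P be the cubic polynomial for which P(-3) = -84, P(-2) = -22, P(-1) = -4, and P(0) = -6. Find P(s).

Write P(s) = as^3 + bs^2 + cs + d. Substituting each data point gives a linear system:
  -27a + 9b - 3c + d = -84
  -8a + 4b - 2c + d = -22
  -a + b - c + d = -4
  d = -6
Solving the system yields a = 4, b = 2, c = -4, d = -6.
So P(s) = 4s^3 + 2s^2 - 4s - 6.
Check: P(-1) = -4. ✓

P(s) = 4s^3 + 2s^2 - 4s - 6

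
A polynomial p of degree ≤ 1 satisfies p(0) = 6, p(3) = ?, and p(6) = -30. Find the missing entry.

On equispaced nodes a degree-1 polynomial has vanishing second forward difference, so
  p(0) - 2·p(3) + p(6) = 0.
Substituting the known values and solving for p(3):
  -2·p(3) = 24
  p(3) = -12.

-12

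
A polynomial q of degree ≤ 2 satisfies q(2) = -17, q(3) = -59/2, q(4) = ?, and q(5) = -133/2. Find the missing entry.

-46

The 3 known points determine the degree-2 polynomial uniquely.
Write q(x) = ax^2 + bx + c. Substituting each data point gives a linear system:
  4a + 2b + c = -17
  9a + 3b + c = -59/2
  25a + 5b + c = -133/2
Solving the system yields a = -2, b = -5/2, c = -4.
So q(x) = -2x^2 - (5/2)x - 4.
Then q(4) = -46.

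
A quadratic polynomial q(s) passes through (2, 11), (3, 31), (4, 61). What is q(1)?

Write q(s) = as^2 + bs + c. Substituting each data point gives a linear system:
  4a + 2b + c = 11
  9a + 3b + c = 31
  16a + 4b + c = 61
Solving the system yields a = 5, b = -5, c = 1.
So q(s) = 5s² - 5s + 1.
Then q(1) = 1.

1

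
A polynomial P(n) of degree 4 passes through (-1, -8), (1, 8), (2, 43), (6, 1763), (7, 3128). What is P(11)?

Using the Lagrange interpolation formula with nodes -1, 1, 2, 6, 7:
  L_0(n) = (n - 1)(n - 2)(n - 6)(n - 7) / 336
  L_1(n) = (n + 1)(n - 2)(n - 6)(n - 7) / -60
  L_2(n) = (n + 1)(n - 1)(n - 6)(n - 7) / 60
  L_3(n) = (n + 1)(n - 1)(n - 2)(n - 7) / -140
  L_4(n) = (n + 1)(n - 1)(n - 2)(n - 6) / 240
Then P(n) = -8·L_0(n) + 8·L_1(n) + 43·L_2(n) + 1763·L_3(n) + 3128·L_4(n).
Expanding and collecting terms gives P(n) = n^4 + 2n^3 + 6n - 1.
Evaluating at n = 11: P(11) = 17368.

17368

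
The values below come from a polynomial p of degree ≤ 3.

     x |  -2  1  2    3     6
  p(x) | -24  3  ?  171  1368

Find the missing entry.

The 4 known points determine the degree-3 polynomial uniquely.
Write p(x) = ax^3 + bx^2 + cx + d. Substituting each data point gives a linear system:
  -8a + 4b - 2c + d = -24
  a + b + c + d = 3
  27a + 9b + 3c + d = 171
  216a + 36b + 6c + d = 1368
Solving the system yields a = 6, b = 3, c = -6, d = 0.
So p(x) = 6x^3 + 3x^2 - 6x.
Then p(2) = 48.

48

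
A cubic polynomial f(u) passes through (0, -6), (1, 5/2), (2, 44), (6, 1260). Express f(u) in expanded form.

Write f(u) = au^3 + bu^2 + cu + d. Substituting each data point gives a linear system:
  d = -6
  a + b + c + d = 5/2
  8a + 4b + 2c + d = 44
  216a + 36b + 6c + d = 1260
Solving the system yields a = 6, b = -3/2, c = 4, d = -6.
So f(u) = 6u^3 - (3/2)u^2 + 4u - 6.
Check: f(6) = 1260. ✓

f(u) = 6u^3 - (3/2)u^2 + 4u - 6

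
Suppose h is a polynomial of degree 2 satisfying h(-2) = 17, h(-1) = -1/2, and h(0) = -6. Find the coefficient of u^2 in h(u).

Write h(u) = au^2 + bu + c. Substituting each data point gives a linear system:
  4a - 2b + c = 17
  a - b + c = -1/2
  c = -6
Solving the system yields a = 6, b = 1/2, c = -6.
So h(u) = 6u^2 + (1/2)u - 6.
The leading coefficient is 6.

6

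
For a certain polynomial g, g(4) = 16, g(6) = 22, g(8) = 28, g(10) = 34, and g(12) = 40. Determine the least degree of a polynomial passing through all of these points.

1

Forward differences of the values at n = 4, 6, 8, 10, 12:
  g  : 16  22  28  34  40
  Δ  : 6  6  6  6
  Δ^2: 0  0  0
  Δ^3: 0  0
  Δ^4: 0
The first differences are constant (6) and nonzero, while all higher differences vanish, so the minimal degree is 1.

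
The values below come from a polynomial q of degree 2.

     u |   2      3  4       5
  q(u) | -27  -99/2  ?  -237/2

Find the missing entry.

-80

On equispaced nodes a degree-2 polynomial has vanishing third forward difference, so
  - q(2) + 3·q(3) - 3·q(4) + q(5) = 0.
Substituting the known values and solving for q(4):
  -3·q(4) = 240
  q(4) = -80.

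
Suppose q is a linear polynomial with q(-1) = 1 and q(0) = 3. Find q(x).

Using the Lagrange interpolation formula with nodes -1, 0:
  L_0(x) = x / -1
  L_1(x) = (x + 1) / 1
Then q(x) = 1·L_0(x) + 3·L_1(x).
Expanding and collecting terms gives q(x) = 2x + 3.
Check: q(-1) = 1. ✓

q(x) = 2x + 3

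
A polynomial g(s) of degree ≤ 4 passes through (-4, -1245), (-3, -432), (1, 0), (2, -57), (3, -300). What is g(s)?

g(s) = -4s^4 + 2s^3 - 5s^2 + 4s + 3

Using the Lagrange interpolation formula with nodes -4, -3, 1, 2, 3:
  L_0(s) = (s + 3)(s - 1)(s - 2)(s - 3) / 210
  L_1(s) = (s + 4)(s - 1)(s - 2)(s - 3) / -120
  L_2(s) = (s + 4)(s + 3)(s - 2)(s - 3) / 40
  L_3(s) = (s + 4)(s + 3)(s - 1)(s - 3) / -30
  L_4(s) = (s + 4)(s + 3)(s - 1)(s - 2) / 84
Then g(s) = -1245·L_0(s) - 432·L_1(s) + 0·L_2(s) - 57·L_3(s) - 300·L_4(s).
Expanding and collecting terms gives g(s) = -4s^4 + 2s^3 - 5s^2 + 4s + 3.
Check: g(3) = -300. ✓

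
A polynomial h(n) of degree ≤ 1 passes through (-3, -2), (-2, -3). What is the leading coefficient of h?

-1

Write h(n) = an + b. Substituting each data point gives a linear system:
  -3a + b = -2
  -2a + b = -3
Solving the system yields a = -1, b = -5.
So h(n) = -n - 5.
The leading coefficient is -1.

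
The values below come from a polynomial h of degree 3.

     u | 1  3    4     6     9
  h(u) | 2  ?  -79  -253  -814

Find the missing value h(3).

The 4 known points determine the degree-3 polynomial uniquely.
Write h(u) = au^3 + bu^2 + cu + d. Substituting each data point gives a linear system:
  a + b + c + d = 2
  64a + 16b + 4c + d = -79
  216a + 36b + 6c + d = -253
  729a + 81b + 9c + d = -814
Solving the system yields a = -1, b = -1, c = -1, d = 5.
So h(u) = -u^3 - u^2 - u + 5.
Then h(3) = -34.

-34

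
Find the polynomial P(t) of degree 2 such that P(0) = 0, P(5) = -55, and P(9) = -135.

Write P(t) = at^2 + bt + c. Substituting each data point gives a linear system:
  c = 0
  25a + 5b + c = -55
  81a + 9b + c = -135
Solving the system yields a = -1, b = -6, c = 0.
So P(t) = -t² - 6t.
Check: P(5) = -55. ✓

P(t) = -t^2 - 6t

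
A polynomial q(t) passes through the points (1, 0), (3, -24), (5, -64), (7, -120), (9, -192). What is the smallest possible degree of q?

2

Forward differences of the values at t = 1, 3, 5, 7, 9:
  q  : 0  -24  -64  -120  -192
  Δ  : -24  -40  -56  -72
  Δ^2: -16  -16  -16
  Δ^3: 0  0
  Δ^4: 0
The second differences are constant (-16) and nonzero, while all higher differences vanish, so the minimal degree is 2.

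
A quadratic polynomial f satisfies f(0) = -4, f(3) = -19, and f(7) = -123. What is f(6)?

Write f(n) = an^2 + bn + c. Substituting each data point gives a linear system:
  c = -4
  9a + 3b + c = -19
  49a + 7b + c = -123
Solving the system yields a = -3, b = 4, c = -4.
So f(n) = -3n^2 + 4n - 4.
Then f(6) = -88.

-88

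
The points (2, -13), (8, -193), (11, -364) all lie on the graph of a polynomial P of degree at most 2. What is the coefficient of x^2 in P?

-3

Write P(x) = ax^2 + bx + c. Substituting each data point gives a linear system:
  4a + 2b + c = -13
  64a + 8b + c = -193
  121a + 11b + c = -364
Solving the system yields a = -3, b = 0, c = -1.
So P(x) = -3x^2 - 1.
The leading coefficient is -3.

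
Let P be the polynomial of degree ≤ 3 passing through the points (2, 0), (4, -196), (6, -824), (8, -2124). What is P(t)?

P(t) = -5t^3 + 6t^2 + 6t + 4

Write P(t) = at^3 + bt^2 + ct + d. Substituting each data point gives a linear system:
  8a + 4b + 2c + d = 0
  64a + 16b + 4c + d = -196
  216a + 36b + 6c + d = -824
  512a + 64b + 8c + d = -2124
Solving the system yields a = -5, b = 6, c = 6, d = 4.
So P(t) = -5t³ + 6t² + 6t + 4.
Check: P(2) = 0. ✓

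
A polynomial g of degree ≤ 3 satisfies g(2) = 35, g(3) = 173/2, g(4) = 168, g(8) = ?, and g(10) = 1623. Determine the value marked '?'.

914

The 4 known points determine the degree-3 polynomial uniquely.
Write g(n) = an^3 + bn^2 + cn + d. Substituting each data point gives a linear system:
  8a + 4b + 2c + d = 35
  27a + 9b + 3c + d = 173/2
  64a + 16b + 4c + d = 168
  1000a + 100b + 10c + d = 1623
Solving the system yields a = 1, b = 6, c = 5/2, d = -2.
So g(n) = n^3 + 6n^2 + (5/2)n - 2.
Then g(8) = 914.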